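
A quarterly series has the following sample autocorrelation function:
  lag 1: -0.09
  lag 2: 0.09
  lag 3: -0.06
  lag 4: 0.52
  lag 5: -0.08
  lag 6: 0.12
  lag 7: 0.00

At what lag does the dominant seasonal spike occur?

4

The largest autocorrelation is r_4 = 0.52; the remaining lags stay at or below 0.12.
The dominant spike at lag 4 indicates a seasonal period of 4.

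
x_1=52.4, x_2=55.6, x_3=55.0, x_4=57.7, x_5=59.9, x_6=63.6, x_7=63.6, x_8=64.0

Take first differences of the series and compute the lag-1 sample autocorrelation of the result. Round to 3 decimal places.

-0.315

First differences Δx: 3.2, -0.6, 2.7, 2.2, 3.7, 0.0, 0.4
Mean of differences = 1.6571
Numerator Σ(Δx_t−Δx̄)(Δx_{t+1}−Δx̄) = -5.4633
Denominator Σ(Δx_t−Δx̄)² = 17.3571
r_1(Δx) = -5.4633 / 17.3571 = -0.315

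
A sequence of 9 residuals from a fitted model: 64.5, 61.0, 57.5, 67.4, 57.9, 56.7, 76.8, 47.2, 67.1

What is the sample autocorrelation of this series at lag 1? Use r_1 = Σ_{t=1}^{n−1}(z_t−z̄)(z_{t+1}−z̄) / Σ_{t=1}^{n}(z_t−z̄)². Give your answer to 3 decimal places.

-0.704

Mean z̄ = (64.5 + 61.0 + 57.5 + 67.4 + 57.9 + 56.7 + 76.8 + 47.2 + 67.1)/9 = 61.7889
Numerator Σ_{t=1}^{8}(z_t−z̄)(z_{t+1}−z̄) = -397.7201
Denominator Σ(z_t−z̄)² = 565.2489
r_1 = -397.7201 / 565.2489 = -0.704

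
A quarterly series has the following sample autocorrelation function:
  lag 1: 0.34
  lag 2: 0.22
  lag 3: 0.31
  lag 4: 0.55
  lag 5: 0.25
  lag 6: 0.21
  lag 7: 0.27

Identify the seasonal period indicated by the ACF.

The largest autocorrelation is r_4 = 0.55; the remaining lags stay at or below 0.34. The elevated value at lag 1 (0.34), dropping to 0.22 at lag 2, reflects decaying short-term dependence rather than seasonality.
The dominant spike at lag 4 indicates a seasonal period of 4.

4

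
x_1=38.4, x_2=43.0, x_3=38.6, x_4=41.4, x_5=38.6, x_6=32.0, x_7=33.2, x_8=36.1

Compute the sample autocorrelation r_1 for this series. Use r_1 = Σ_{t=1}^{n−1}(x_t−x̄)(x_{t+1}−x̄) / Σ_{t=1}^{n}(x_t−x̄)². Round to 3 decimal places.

Mean x̄ = (38.4 + 43.0 + 38.6 + 41.4 + 38.6 + 32.0 + 33.2 + 36.1)/8 = 37.6625
Deviations from mean: 0.7375, 5.3375, 0.9375, 3.7375, 0.9375, -5.6625, -4.4625, -1.5625
Numerator Σ_{t=1}^{7}(x_t−x̄)(x_{t+1}−x̄) = 42.8811
Denominator Σ(x_t−x̄)² = 99.1788
r_1 = 42.8811 / 99.1788 = 0.432

0.432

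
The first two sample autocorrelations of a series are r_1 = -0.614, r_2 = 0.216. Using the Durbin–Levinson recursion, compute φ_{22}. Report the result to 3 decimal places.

φ_{22} = (r_2 − r_1²) / (1 − r_1²)
r_1² = (-0.614)² = 0.376996
Numerator = 0.216 − 0.3770 = -0.1610; denominator = 1 − 0.3770 = 0.6230
φ_{22} = -0.1610 / 0.6230 = -0.258

-0.258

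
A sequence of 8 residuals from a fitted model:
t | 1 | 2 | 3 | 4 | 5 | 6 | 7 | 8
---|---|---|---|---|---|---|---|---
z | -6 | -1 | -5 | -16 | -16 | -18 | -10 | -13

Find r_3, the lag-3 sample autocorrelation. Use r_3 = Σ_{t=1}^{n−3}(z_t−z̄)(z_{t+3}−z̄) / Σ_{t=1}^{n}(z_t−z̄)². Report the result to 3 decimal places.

Mean z̄ = (-6 − 1 − 5 − 16 − 16 − 18 − 10 − 13)/8 = -10.6250
Deviations from mean: 4.6250, 9.6250, 5.6250, -5.3750, -5.3750, -7.3750, 0.6250, -2.3750
Numerator Σ_{t=1}^{5}(z_t−z̄)(z_{t+3}−z̄) = -108.6719
Denominator Σ(z_t−z̄)² = 263.8750
r_3 = -108.6719 / 263.8750 = -0.412

-0.412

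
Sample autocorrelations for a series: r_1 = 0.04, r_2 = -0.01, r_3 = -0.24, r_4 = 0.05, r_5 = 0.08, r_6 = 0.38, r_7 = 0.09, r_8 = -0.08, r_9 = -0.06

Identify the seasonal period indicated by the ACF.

6

The largest autocorrelation is r_6 = 0.38; the remaining lags stay at or below 0.09.
The dominant spike at lag 6 indicates a seasonal period of 6.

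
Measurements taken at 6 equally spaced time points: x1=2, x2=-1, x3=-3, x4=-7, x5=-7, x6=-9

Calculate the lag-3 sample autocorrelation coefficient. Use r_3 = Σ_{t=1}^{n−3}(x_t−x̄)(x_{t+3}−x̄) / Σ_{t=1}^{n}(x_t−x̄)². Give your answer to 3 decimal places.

-0.361

Mean x̄ = (2 − 1 − 3 − 7 − 7 − 9)/6 = -4.1667
Deviations from mean: 6.1667, 3.1667, 1.1667, -2.8333, -2.8333, -4.8333
Σ(x_t−x̄)(x_{t+3}−x̄) = (-17.4722) + (-8.9722) + (-5.6389) = -32.0833
Denominator Σ(x_t−x̄)² = 88.8333
r_3 = -32.0833 / 88.8333 = -0.361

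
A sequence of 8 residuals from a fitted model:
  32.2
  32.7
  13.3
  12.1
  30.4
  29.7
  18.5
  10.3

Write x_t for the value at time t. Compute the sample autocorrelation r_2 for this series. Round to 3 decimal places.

-0.691

Mean x̄ = (32.2 + 32.7 + 13.3 + 12.1 + 30.4 + 29.7 + 18.5 + 10.3)/8 = 22.4000
Deviations from mean: 9.8000, 10.3000, -9.1000, -10.3000, 8.0000, 7.3000, -3.9000, -12.1000
Σ(x_t−x̄)(x_{t+2}−x̄) = (-89.1800) + (-106.0900) + (-72.8000) + (-75.1900) + (-31.2000) + (-88.3300) = -462.7900
Denominator Σ(x_t−x̄)² = 669.9400
r_2 = -462.7900 / 669.9400 = -0.691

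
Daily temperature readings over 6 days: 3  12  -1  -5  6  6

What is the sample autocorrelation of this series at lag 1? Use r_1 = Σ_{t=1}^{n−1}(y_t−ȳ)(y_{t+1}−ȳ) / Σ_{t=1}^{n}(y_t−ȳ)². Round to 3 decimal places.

-0.108

Mean ȳ = (3 + 12 − 1 − 5 + 6 + 6)/6 = 3.5000
Σ(y_t−ȳ)(y_{t+1}−ȳ) = (-4.2500) + (-38.2500) + (38.2500) + (-21.2500) + (6.2500) = -19.2500
Denominator Σ(y_t−ȳ)² = 177.5000
r_1 = -19.2500 / 177.5000 = -0.108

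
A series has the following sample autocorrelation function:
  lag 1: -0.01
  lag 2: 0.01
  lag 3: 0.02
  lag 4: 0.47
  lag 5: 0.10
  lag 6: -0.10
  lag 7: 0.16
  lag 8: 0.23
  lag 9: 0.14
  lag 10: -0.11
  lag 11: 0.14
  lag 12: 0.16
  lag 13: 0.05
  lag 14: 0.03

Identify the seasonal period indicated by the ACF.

4

The largest autocorrelation is r_4 = 0.47, with a weaker echo at lag 8 (0.23); the remaining lags stay at or below 0.16.
The dominant spike at lag 4 indicates a seasonal period of 4.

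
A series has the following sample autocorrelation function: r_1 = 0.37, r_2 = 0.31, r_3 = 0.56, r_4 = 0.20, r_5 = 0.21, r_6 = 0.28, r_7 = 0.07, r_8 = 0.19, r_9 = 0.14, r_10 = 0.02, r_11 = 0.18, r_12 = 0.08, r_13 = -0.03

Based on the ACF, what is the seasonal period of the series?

The largest autocorrelation is r_3 = 0.56; the remaining lags stay at or below 0.37. The elevated value at lag 1 (0.37), dropping to 0.31 at lag 2, reflects decaying short-term dependence rather than seasonality.
The dominant spike at lag 3 indicates a seasonal period of 3.

3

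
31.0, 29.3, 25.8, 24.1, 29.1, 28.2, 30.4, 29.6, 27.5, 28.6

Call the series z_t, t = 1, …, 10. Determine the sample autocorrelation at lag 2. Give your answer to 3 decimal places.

Mean z̄ = (31.0 + 29.3 + 25.8 + 24.1 + 29.1 + 28.2 + 30.4 + 29.6 + 27.5 + 28.6)/10 = 28.3600
Numerator Σ_{t=1}^{8}(z_t−z̄)(z_{t+2}−z̄) = -12.1212
Denominator Σ(z_t−z̄)² = 39.6240
r_2 = -12.1212 / 39.6240 = -0.306

-0.306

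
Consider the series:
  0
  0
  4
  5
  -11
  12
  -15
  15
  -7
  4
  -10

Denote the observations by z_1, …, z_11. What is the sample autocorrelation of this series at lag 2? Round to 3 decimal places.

0.648

Mean z̄ = (0 + 0 + 4 + 5 − 11 + 12 − 15 + 15 − 7 + 4 − 10)/11 = -0.2727
Numerator Σ_{t=1}^{9}(z_t−z̄)(z_{t+2}−z̄) = 596.6694
Denominator Σ(z_t−z̄)² = 920.1818
r_2 = 596.6694 / 920.1818 = 0.648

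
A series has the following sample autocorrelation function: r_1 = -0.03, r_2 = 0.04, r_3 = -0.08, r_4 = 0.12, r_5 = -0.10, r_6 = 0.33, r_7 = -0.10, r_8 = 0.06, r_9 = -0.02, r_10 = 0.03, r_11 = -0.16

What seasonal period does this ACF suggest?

The largest autocorrelation is r_6 = 0.33; the remaining lags stay at or below 0.12.
The dominant spike at lag 6 indicates a seasonal period of 6.

6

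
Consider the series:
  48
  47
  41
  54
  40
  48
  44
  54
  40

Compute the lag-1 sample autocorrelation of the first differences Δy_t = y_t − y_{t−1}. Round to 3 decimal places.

-0.743

First differences Δy: -1, -6, 13, -14, 8, -4, 10, -14
Mean of differences = -1.0000
Numerator Σ(Δy_t−Δȳ)(Δy_{t+1}−Δȳ) = -572.0000
Denominator Σ(Δy_t−Δȳ)² = 770.0000
r_1(Δy) = -572.0000 / 770.0000 = -0.743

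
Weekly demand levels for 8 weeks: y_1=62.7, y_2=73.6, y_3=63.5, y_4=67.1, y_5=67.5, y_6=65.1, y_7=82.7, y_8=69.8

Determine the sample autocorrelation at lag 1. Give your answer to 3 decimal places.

-0.258

Mean ȳ = (62.7 + 73.6 + 63.5 + 67.1 + 67.5 + 65.1 + 82.7 + 69.8)/8 = 69.0000
Deviations from mean: -6.3000, 4.6000, -5.5000, -1.9000, -1.5000, -3.9000, 13.7000, 0.8000
Σ(y_t−ȳ)(y_{t+1}−ȳ) = (-28.9800) + (-25.3000) + (10.4500) + (2.8500) + (5.8500) + (-53.4300) + (10.9600) = -77.6000
Denominator Σ(y_t−ȳ)² = 300.5000
r_1 = -77.6000 / 300.5000 = -0.258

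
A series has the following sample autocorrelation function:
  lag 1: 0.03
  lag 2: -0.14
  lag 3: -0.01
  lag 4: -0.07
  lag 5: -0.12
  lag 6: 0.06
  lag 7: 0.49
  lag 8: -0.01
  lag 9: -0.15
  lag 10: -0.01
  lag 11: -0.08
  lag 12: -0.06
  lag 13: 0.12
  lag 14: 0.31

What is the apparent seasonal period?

The largest autocorrelation is r_7 = 0.49, with a weaker echo at lag 14 (0.31); the remaining lags stay at or below 0.12.
The dominant spike at lag 7 indicates a seasonal period of 7.

7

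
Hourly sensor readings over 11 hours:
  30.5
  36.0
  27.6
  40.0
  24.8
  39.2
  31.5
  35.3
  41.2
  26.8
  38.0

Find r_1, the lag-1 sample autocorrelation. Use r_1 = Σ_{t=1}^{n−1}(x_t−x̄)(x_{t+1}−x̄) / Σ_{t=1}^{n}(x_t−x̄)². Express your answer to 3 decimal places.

Mean x̄ = (30.5 + 36.0 + 27.6 + 40.0 + 24.8 + 39.2 + 31.5 + 35.3 + 41.2 + 26.8 + 38.0)/11 = 33.7182
Numerator Σ_{t=1}^{10}(x_t−x̄)(x_{t+1}−x̄) = -249.8640
Denominator Σ(x_t−x̄)² = 331.6364
r_1 = -249.8640 / 331.6364 = -0.753

-0.753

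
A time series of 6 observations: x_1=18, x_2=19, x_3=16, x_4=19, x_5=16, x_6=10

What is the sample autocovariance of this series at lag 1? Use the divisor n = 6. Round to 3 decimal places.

Mean x̄ = (18 + 19 + 16 + 19 + 16 + 10)/6 = 16.3333
Deviations: 1.6667, 2.6667, -0.3333, 2.6667, -0.3333, -6.3333
Σ_{t=1}^{5}(x_t−x̄)(x_{t+1}−x̄) = 3.8889
γ_1 = 3.8889 / 6 = 0.648

0.648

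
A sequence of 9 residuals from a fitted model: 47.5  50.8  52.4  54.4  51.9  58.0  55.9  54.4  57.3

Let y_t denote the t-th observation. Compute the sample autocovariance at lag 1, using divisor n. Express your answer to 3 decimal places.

Mean ȳ = (47.5 + 50.8 + 52.4 + 54.4 + 51.9 + 58.0 + 55.9 + 54.4 + 57.3)/9 = 53.6222
Σ_{t=1}^{8}(y_t−ȳ)(y_{t+1}−ȳ) = 25.5017
γ_1 = 25.5017 / 9 = 2.834

2.834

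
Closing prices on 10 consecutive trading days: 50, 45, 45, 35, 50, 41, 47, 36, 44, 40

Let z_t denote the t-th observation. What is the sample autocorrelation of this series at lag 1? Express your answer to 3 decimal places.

-0.459

Mean z̄ = (50 + 45 + 45 + 35 + 50 + 41 + 47 + 36 + 44 + 40)/10 = 43.3000
Numerator Σ_{t=1}^{9}(z_t−z̄)(z_{t+1}−z̄) = -113.7900
Denominator Σ(z_t−z̄)² = 248.1000
r_1 = -113.7900 / 248.1000 = -0.459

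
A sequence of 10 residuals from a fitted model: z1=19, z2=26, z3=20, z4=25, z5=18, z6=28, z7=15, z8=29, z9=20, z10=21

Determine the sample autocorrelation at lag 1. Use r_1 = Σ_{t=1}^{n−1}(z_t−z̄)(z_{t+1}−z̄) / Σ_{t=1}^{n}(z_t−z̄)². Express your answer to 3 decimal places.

Mean z̄ = (19 + 26 + 20 + 25 + 18 + 28 + 15 + 29 + 20 + 21)/10 = 22.1000
Numerator Σ_{t=1}^{9}(z_t−z̄)(z_{t+1}−z̄) = -165.5100
Denominator Σ(z_t−z̄)² = 192.9000
r_1 = -165.5100 / 192.9000 = -0.858

-0.858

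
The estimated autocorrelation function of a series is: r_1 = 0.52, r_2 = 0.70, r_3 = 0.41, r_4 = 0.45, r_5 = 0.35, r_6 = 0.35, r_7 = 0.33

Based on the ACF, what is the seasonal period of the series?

The largest autocorrelation is r_2 = 0.70; the remaining lags stay at or below 0.52.
The dominant spike at lag 2 indicates a seasonal period of 2.

2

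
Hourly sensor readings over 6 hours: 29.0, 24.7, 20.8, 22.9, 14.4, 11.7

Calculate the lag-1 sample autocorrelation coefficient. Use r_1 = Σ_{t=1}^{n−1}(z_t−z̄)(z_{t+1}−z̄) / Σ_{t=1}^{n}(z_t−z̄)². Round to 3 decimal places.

Mean z̄ = (29.0 + 24.7 + 20.8 + 22.9 + 14.4 + 11.7)/6 = 20.5833
Numerator Σ_{t=1}^{5}(z_t−z̄)(z_{t+1}−z̄) = 76.6464
Denominator Σ(z_t−z̄)² = 210.3483
r_1 = 76.6464 / 210.3483 = 0.364

0.364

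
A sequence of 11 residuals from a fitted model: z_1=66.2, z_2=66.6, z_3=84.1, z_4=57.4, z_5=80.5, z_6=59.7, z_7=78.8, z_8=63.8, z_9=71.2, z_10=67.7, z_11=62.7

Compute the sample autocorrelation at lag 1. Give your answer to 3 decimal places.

-0.776

Mean z̄ = (66.2 + 66.6 + 84.1 + 57.4 + 80.5 + 59.7 + 78.8 + 63.8 + 71.2 + 67.7 + 62.7)/11 = 68.9727
Numerator Σ_{t=1}^{10}(z_t−z̄)(z_{t+1}−z̄) = -593.0007
Denominator Σ(z_t−z̄)² = 764.2018
r_1 = -593.0007 / 764.2018 = -0.776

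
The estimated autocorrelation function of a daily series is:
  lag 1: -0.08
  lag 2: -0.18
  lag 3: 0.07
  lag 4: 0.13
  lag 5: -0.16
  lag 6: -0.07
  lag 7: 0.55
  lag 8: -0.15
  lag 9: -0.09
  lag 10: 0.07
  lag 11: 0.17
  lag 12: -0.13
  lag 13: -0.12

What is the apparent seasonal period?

7

The largest autocorrelation is r_7 = 0.55; the remaining lags stay at or below 0.17.
The dominant spike at lag 7 indicates a seasonal period of 7.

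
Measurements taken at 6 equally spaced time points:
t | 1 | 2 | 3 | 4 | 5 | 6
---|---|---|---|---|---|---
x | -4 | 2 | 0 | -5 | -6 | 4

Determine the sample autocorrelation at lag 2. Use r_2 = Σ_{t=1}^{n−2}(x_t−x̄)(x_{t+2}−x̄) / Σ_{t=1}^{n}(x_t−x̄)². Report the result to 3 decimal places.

-0.503

Mean x̄ = (-4 + 2 + 0 − 5 − 6 + 4)/6 = -1.5000
Σ(x_t−x̄)(x_{t+2}−x̄) = (-3.7500) + (-12.2500) + (-6.7500) + (-19.2500) = -42.0000
Denominator Σ(x_t−x̄)² = 83.5000
r_2 = -42.0000 / 83.5000 = -0.503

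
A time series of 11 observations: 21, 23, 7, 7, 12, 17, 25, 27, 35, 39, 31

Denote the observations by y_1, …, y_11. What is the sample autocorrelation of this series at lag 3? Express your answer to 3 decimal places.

Mean ȳ = (21 + 23 + 7 + 7 + 12 + 17 + 25 + 27 + 35 + 39 + 31)/11 = 22.1818
Numerator Σ_{t=1}^{8}(y_t−ȳ)(y_{t+3}−ȳ) = 19.9008
Denominator Σ(y_t−ȳ)² = 1149.6364
r_3 = 19.9008 / 1149.6364 = 0.017

0.017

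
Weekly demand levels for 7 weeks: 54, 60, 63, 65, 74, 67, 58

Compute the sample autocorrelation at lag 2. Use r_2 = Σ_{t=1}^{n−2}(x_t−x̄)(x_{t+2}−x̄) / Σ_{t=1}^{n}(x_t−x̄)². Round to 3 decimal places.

Mean x̄ = (54 + 60 + 63 + 65 + 74 + 67 + 58)/7 = 63.0000
Σ(x_t−x̄)(x_{t+2}−x̄) = (0.0000) + (-6.0000) + (0.0000) + (8.0000) + (-55.0000) = -53.0000
Denominator Σ(x_t−x̄)² = 256.0000
r_2 = -53.0000 / 256.0000 = -0.207

-0.207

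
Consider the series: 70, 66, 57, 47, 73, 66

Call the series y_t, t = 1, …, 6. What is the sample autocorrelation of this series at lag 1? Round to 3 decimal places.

-0.064

Mean ȳ = (70 + 66 + 57 + 47 + 73 + 66)/6 = 63.1667
Σ(y_t−ȳ)(y_{t+1}−ȳ) = (19.3611) + (-17.4722) + (99.6944) + (-158.9722) + (27.8611) = -29.5278
Denominator Σ(y_t−ȳ)² = 458.8333
r_1 = -29.5278 / 458.8333 = -0.064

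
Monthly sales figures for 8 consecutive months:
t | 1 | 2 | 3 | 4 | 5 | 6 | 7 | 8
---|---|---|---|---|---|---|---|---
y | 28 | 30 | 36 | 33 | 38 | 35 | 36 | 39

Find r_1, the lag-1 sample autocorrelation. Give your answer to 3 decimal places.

0.239

Mean ȳ = (28 + 30 + 36 + 33 + 38 + 35 + 36 + 39)/8 = 34.3750
Deviations from mean: -6.3750, -4.3750, 1.6250, -1.3750, 3.6250, 0.6250, 1.6250, 4.6250
Numerator Σ_{t=1}^{7}(y_t−ȳ)(y_{t+1}−ȳ) = 24.3594
Denominator Σ(y_t−ȳ)² = 101.8750
r_1 = 24.3594 / 101.8750 = 0.239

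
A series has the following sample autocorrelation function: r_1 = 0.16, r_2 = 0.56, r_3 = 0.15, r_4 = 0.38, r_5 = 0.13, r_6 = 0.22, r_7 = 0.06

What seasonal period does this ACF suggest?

2

The largest autocorrelation is r_2 = 0.56, with weaker echoes at lags 4 (0.38) and 6 (0.22); the remaining lags stay at or below 0.16.
The dominant spike at lag 2 indicates a seasonal period of 2.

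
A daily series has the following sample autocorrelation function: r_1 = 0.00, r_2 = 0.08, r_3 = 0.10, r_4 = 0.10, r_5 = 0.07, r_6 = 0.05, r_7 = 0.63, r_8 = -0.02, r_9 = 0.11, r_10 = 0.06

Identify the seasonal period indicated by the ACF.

The largest autocorrelation is r_7 = 0.63; the remaining lags stay at or below 0.11.
The dominant spike at lag 7 indicates a seasonal period of 7.

7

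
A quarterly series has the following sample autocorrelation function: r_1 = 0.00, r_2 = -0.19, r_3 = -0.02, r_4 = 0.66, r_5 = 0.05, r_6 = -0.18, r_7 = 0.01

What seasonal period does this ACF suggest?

4

The largest autocorrelation is r_4 = 0.66; the remaining lags stay at or below 0.05.
The dominant spike at lag 4 indicates a seasonal period of 4.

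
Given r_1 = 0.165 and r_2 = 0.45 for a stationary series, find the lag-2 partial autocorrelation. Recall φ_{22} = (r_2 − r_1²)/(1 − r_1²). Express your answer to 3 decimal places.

φ_{22} = (r_2 − r_1²) / (1 − r_1²)
r_1² = (0.165)² = 0.027225
Numerator = 0.45 − 0.0272 = 0.4228; denominator = 1 − 0.0272 = 0.9728
φ_{22} = 0.4228 / 0.9728 = 0.435

0.435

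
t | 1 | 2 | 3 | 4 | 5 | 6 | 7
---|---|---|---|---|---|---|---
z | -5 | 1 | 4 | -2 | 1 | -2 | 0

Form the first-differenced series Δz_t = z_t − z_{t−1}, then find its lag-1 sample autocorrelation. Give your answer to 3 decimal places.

-0.316

First differences Δz: 6, 3, -6, 3, -3, 2
Mean of differences = 0.8333
Numerator Σ(Δz_t−Δz̄)(Δz_{t+1}−Δz̄) = -31.1944
Denominator Σ(Δz_t−Δz̄)² = 98.8333
r_1(Δz) = -31.1944 / 98.8333 = -0.316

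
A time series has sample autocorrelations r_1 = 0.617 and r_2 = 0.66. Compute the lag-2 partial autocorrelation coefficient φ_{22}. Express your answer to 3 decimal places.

φ_{22} = (r_2 − r_1²) / (1 − r_1²)
r_1² = (0.617)² = 0.380689
Numerator = 0.66 − 0.3807 = 0.2793; denominator = 1 − 0.3807 = 0.6193
φ_{22} = 0.2793 / 0.6193 = 0.451

0.451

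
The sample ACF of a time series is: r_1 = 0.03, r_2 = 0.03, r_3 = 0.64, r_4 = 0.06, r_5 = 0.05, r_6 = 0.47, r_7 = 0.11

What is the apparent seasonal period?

3

The largest autocorrelation is r_3 = 0.64, with a weaker echo at lag 6 (0.47); the remaining lags stay at or below 0.11.
The dominant spike at lag 3 indicates a seasonal period of 3.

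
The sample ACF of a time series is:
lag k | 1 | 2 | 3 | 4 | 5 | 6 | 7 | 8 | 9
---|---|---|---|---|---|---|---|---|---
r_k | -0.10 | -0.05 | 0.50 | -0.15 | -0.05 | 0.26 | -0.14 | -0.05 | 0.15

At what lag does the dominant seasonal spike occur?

3

The largest autocorrelation is r_3 = 0.50, with weaker echoes at lags 6 (0.26) and 9 (0.15); the remaining lags stay at or below -0.05.
The dominant spike at lag 3 indicates a seasonal period of 3.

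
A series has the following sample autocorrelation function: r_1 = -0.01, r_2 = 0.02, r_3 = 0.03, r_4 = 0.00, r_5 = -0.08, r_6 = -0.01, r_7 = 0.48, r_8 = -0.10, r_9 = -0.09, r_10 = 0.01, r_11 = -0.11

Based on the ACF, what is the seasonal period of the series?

The largest autocorrelation is r_7 = 0.48; the remaining lags stay at or below 0.03.
The dominant spike at lag 7 indicates a seasonal period of 7.

7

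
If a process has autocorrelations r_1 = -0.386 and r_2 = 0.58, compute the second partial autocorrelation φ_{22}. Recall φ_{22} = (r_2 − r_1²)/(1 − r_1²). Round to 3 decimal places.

φ_{22} = (r_2 − r_1²) / (1 − r_1²)
r_1² = (-0.386)² = 0.148996
Numerator = 0.58 − 0.1490 = 0.4310; denominator = 1 − 0.1490 = 0.8510
φ_{22} = 0.4310 / 0.8510 = 0.506

0.506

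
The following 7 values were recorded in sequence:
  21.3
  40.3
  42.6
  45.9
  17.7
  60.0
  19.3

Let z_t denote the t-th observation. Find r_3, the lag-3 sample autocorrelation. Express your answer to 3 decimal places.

-0.144

Mean z̄ = (21.3 + 40.3 + 42.6 + 45.9 + 17.7 + 60.0 + 19.3)/7 = 35.3000
Σ(z_t−z̄)(z_{t+3}−z̄) = (-148.4000) + (-88.0000) + (180.3100) + (-169.6000) = -225.6900
Denominator Σ(z_t−z̄)² = 1562.5000
r_3 = -225.6900 / 1562.5000 = -0.144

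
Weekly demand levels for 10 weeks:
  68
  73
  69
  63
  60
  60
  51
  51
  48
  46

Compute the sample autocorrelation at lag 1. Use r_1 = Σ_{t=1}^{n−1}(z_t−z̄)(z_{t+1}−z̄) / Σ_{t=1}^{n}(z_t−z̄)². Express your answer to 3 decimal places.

Mean z̄ = (68 + 73 + 69 + 63 + 60 + 60 + 51 + 51 + 48 + 46)/10 = 58.9000
Numerator Σ_{t=1}^{9}(z_t−z̄)(z_{t+1}−z̄) = 598.2900
Denominator Σ(z_t−z̄)² = 812.9000
r_1 = 598.2900 / 812.9000 = 0.736

0.736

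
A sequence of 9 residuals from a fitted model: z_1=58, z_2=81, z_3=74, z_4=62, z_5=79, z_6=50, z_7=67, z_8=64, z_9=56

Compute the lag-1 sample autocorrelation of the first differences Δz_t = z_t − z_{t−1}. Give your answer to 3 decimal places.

-0.587

First differences Δz: 23, -7, -12, 17, -29, 17, -3, -8
Mean of differences = -0.2500
Numerator Σ(Δz_t−Δz̄)(Δz_{t+1}−Δz̄) = -1298.3125
Denominator Σ(Δz_t−Δz̄)² = 2213.5000
r_1(Δz) = -1298.3125 / 2213.5000 = -0.587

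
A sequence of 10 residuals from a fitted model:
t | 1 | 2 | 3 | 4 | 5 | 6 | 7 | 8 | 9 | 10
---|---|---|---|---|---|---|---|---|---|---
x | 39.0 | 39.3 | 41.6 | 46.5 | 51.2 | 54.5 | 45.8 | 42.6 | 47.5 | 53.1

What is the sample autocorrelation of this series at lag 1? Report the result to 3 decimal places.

Mean x̄ = (39.0 + 39.3 + 41.6 + 46.5 + 51.2 + 54.5 + 45.8 + 42.6 + 47.5 + 53.1)/10 = 46.1100
Numerator Σ_{t=1}^{9}(x_t−x̄)(x_{t+1}−x̄) = 125.3879
Denominator Σ(x_t−x̄)² = 276.9290
r_1 = 125.3879 / 276.9290 = 0.453

0.453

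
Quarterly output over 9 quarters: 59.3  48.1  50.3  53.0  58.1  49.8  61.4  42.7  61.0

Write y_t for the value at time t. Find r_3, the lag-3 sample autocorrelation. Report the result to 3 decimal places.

Mean ȳ = (59.3 + 48.1 + 50.3 + 53.0 + 58.1 + 49.8 + 61.4 + 42.7 + 61.0)/9 = 53.7444
Σ(y_t−ȳ)(y_{t+3}−ȳ) = (-4.1358) + (-24.5847) + (13.5864) + (-5.6991) + (-48.1047) + (-28.6191) = -97.5570
Denominator Σ(y_t−ȳ)² = 342.9022
r_3 = -97.5570 / 342.9022 = -0.285

-0.285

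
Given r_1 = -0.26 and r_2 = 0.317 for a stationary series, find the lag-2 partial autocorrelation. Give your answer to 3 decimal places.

φ_{22} = (r_2 − r_1²) / (1 − r_1²)
r_1² = (-0.26)² = 0.0676
Numerator = 0.317 − 0.0676 = 0.2494; denominator = 1 − 0.0676 = 0.9324
φ_{22} = 0.2494 / 0.9324 = 0.267

0.267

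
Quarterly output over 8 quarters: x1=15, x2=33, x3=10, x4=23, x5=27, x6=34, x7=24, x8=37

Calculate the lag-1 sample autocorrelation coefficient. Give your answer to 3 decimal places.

Mean x̄ = (15 + 33 + 10 + 23 + 27 + 34 + 24 + 37)/8 = 25.3750
Deviations from mean: -10.3750, 7.6250, -15.3750, -2.3750, 1.6250, 8.6250, -1.3750, 11.6250
Σ(x_t−x̄)(x_{t+1}−x̄) = (-79.1094) + (-117.2344) + (36.5156) + (-3.8594) + (14.0156) + (-11.8594) + (-15.9844) = -177.5156
Denominator Σ(x_t−x̄)² = 621.8750
r_1 = -177.5156 / 621.8750 = -0.285

-0.285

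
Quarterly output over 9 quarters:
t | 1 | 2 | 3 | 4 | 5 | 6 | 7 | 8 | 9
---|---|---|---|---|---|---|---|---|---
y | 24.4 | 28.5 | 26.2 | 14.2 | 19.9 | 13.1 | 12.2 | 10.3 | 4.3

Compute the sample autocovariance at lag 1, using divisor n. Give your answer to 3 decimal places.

Mean ȳ = (24.4 + 28.5 + 26.2 + 14.2 + 19.9 + 13.1 + 12.2 + 10.3 + 4.3)/9 = 17.0111
Σ_{t=1}^{8}(y_t−ȳ)(y_{t+1}−ȳ) = 281.6199
γ_1 = 281.6199 / 9 = 31.291

31.291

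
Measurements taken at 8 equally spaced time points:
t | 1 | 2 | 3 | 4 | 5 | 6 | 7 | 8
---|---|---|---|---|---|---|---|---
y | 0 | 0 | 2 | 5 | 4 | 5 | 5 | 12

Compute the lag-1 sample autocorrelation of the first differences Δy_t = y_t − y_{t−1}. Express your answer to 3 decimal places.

-0.219

First differences Δy: 0, 2, 3, -1, 1, 0, 7
Mean of differences = 1.7143
Numerator Σ(Δy_t−Δȳ)(Δy_{t+1}−Δȳ) = -9.5102
Denominator Σ(Δy_t−Δȳ)² = 43.4286
r_1(Δy) = -9.5102 / 43.4286 = -0.219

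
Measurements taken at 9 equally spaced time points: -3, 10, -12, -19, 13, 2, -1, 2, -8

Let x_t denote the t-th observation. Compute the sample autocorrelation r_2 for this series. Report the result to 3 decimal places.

Mean x̄ = (-3 + 10 − 12 − 19 + 13 + 2 − 1 + 2 − 8)/9 = -1.7778
Numerator Σ_{t=1}^{7}(x_t−x̄)(x_{t+2}−x̄) = -385.5432
Denominator Σ(x_t−x̄)² = 827.5556
r_2 = -385.5432 / 827.5556 = -0.466

-0.466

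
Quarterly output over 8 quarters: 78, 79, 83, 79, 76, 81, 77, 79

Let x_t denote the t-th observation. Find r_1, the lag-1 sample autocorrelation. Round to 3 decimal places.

-0.294

Mean x̄ = (78 + 79 + 83 + 79 + 76 + 81 + 77 + 79)/8 = 79.0000
Deviations from mean: -1.0000, 0.0000, 4.0000, 0.0000, -3.0000, 2.0000, -2.0000, 0.0000
Σ(x_t−x̄)(x_{t+1}−x̄) = (0.0000) + (0.0000) + (0.0000) + (0.0000) + (-6.0000) + (-4.0000) + (0.0000) = -10.0000
Denominator Σ(x_t−x̄)² = 34.0000
r_1 = -10.0000 / 34.0000 = -0.294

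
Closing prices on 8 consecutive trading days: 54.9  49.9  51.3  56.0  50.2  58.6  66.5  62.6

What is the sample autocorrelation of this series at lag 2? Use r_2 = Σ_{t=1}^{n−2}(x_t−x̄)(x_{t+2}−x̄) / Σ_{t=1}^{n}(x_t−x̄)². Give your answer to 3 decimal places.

Mean x̄ = (54.9 + 49.9 + 51.3 + 56.0 + 50.2 + 58.6 + 66.5 + 62.6)/8 = 56.2500
Deviations from mean: -1.3500, -6.3500, -4.9500, -0.2500, -6.0500, 2.3500, 10.2500, 6.3500
Numerator Σ_{t=1}^{6}(x_t−x̄)(x_{t+2}−x̄) = -9.4600
Denominator Σ(x_t−x̄)² = 254.2200
r_2 = -9.4600 / 254.2200 = -0.037

-0.037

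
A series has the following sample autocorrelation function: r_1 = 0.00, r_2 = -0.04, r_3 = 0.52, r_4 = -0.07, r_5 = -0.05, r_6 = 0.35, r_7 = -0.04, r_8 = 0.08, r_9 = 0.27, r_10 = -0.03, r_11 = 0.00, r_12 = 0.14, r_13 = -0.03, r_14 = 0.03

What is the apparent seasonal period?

The largest autocorrelation is r_3 = 0.52, with weaker echoes at lags 6 (0.35) and 9 (0.27); the remaining lags stay at or below 0.14.
The dominant spike at lag 3 indicates a seasonal period of 3.

3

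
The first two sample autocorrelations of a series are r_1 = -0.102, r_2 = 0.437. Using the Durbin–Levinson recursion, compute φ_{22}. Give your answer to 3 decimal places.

0.431

φ_{22} = (r_2 − r_1²) / (1 − r_1²)
r_1² = (-0.102)² = 0.010404
Numerator = 0.437 − 0.0104 = 0.4266; denominator = 1 − 0.0104 = 0.9896
φ_{22} = 0.4266 / 0.9896 = 0.431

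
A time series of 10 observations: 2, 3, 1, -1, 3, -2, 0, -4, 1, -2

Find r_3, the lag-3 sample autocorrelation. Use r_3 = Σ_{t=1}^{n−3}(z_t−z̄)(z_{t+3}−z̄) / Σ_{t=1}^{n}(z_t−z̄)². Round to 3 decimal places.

Mean z̄ = (2 + 3 + 1 − 1 + 3 − 2 + 0 − 4 + 1 − 2)/10 = 0.1000
Numerator Σ_{t=1}^{7}(z_t−z̄)(z_{t+3}−z̄) = -9.0300
Denominator Σ(z_t−z̄)² = 48.9000
r_3 = -9.0300 / 48.9000 = -0.185

-0.185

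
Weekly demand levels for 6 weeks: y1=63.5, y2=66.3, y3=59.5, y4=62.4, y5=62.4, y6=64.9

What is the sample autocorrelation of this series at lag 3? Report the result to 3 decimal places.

-0.327

Mean ȳ = (63.5 + 66.3 + 59.5 + 62.4 + 62.4 + 64.9)/6 = 63.1667
Σ(y_t−ȳ)(y_{t+3}−ȳ) = (-0.2556) + (-2.4022) + (-6.3556) = -9.0133
Denominator Σ(y_t−ȳ)² = 27.5533
r_3 = -9.0133 / 27.5533 = -0.327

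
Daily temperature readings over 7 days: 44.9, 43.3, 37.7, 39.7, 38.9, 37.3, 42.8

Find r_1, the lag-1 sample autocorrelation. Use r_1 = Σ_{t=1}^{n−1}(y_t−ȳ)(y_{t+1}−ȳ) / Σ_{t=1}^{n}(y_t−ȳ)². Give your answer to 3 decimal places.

Mean ȳ = (44.9 + 43.3 + 37.7 + 39.7 + 38.9 + 37.3 + 42.8)/7 = 40.6571
Deviations from mean: 4.2429, 2.6429, -2.9571, -0.9571, -1.7571, -3.3571, 2.1429
Numerator Σ_{t=1}^{6}(y_t−ȳ)(y_{t+1}−ȳ) = 6.6153
Denominator Σ(y_t−ȳ)² = 53.5971
r_1 = 6.6153 / 53.5971 = 0.123

0.123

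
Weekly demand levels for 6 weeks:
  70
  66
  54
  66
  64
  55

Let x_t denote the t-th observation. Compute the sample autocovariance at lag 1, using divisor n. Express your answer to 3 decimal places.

Mean x̄ = (70 + 66 + 54 + 66 + 64 + 55)/6 = 62.5000
Σ_{t=1}^{5}(x_t−x̄)(x_{t+1}−x̄) = -39.2500
γ_1 = -39.2500 / 6 = -6.542

-6.542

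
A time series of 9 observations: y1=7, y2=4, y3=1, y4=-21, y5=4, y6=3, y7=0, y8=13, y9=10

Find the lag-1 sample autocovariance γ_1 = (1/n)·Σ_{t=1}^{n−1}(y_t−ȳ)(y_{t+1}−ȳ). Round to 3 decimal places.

Mean ȳ = (7 + 4 + 1 − 21 + 4 + 3 + 0 + 13 + 10)/9 = 2.3333
Σ_{t=1}^{8}(y_t−ȳ)(y_{t+1}−ȳ) = 54.2222
γ_1 = 54.2222 / 9 = 6.025

6.025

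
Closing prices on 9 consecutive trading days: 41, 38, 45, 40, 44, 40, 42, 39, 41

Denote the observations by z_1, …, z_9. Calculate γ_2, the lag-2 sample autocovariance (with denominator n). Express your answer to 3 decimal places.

2.257

Mean z̄ = (41 + 38 + 45 + 40 + 44 + 40 + 42 + 39 + 41)/9 = 41.1111
Σ_{t=1}^{7}(z_t−z̄)(z_{t+2}−z̄) = 20.3086
γ_2 = 20.3086 / 9 = 2.257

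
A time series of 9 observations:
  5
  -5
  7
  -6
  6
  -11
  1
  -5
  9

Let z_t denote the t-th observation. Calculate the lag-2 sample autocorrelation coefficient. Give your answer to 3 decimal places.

0.610

Mean z̄ = (5 − 5 + 7 − 6 + 6 − 11 + 1 − 5 + 9)/9 = 0.1111
Numerator Σ_{t=1}^{7}(z_t−z̄)(z_{t+2}−z̄) = 243.3086
Denominator Σ(z_t−z̄)² = 398.8889
r_2 = 243.3086 / 398.8889 = 0.610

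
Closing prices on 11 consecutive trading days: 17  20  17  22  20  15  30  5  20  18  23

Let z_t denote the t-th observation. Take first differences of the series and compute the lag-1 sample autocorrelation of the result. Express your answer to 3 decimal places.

First differences Δz: 3, -3, 5, -2, -5, 15, -25, 15, -2, 5
Mean of differences = 0.6000
Numerator Σ(Δz_t−Δz̄)(Δz_{t+1}−Δz̄) = -888.1600
Denominator Σ(Δz_t−Δz̄)² = 1172.4000
r_1(Δz) = -888.1600 / 1172.4000 = -0.758

-0.758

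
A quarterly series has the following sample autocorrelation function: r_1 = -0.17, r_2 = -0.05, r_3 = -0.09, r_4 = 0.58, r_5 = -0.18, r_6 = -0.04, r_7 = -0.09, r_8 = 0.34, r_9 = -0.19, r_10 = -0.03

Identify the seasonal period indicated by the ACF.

The largest autocorrelation is r_4 = 0.58, with a weaker echo at lag 8 (0.34); the remaining lags stay at or below -0.03.
The dominant spike at lag 4 indicates a seasonal period of 4.

4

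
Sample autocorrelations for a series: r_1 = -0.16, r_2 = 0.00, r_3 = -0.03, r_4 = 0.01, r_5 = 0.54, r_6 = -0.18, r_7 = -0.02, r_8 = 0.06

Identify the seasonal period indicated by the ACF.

5

The largest autocorrelation is r_5 = 0.54; the remaining lags stay at or below 0.06.
The dominant spike at lag 5 indicates a seasonal period of 5.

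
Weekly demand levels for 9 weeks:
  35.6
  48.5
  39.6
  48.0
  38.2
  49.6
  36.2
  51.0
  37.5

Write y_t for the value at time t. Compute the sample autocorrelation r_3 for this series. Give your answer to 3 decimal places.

-0.588

Mean ȳ = (35.6 + 48.5 + 39.6 + 48.0 + 38.2 + 49.6 + 36.2 + 51.0 + 37.5)/9 = 42.6889
Σ(y_t−ȳ)(y_{t+3}−ȳ) = (-37.6499) + (-26.0854) + (-21.3477) + (-34.4632) + (-37.3077) + (-35.8610) = -192.7148
Denominator Σ(y_t−ȳ)² = 327.7889
r_3 = -192.7148 / 327.7889 = -0.588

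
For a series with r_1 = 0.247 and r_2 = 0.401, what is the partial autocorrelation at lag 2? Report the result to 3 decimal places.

0.362

φ_{22} = (r_2 − r_1²) / (1 − r_1²)
r_1² = (0.247)² = 0.061009
Numerator = 0.401 − 0.0610 = 0.3400; denominator = 1 − 0.0610 = 0.9390
φ_{22} = 0.3400 / 0.9390 = 0.362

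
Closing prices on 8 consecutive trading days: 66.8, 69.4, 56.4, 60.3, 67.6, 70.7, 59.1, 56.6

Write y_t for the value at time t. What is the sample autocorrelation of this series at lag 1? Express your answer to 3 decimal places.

Mean ȳ = (66.8 + 69.4 + 56.4 + 60.3 + 67.6 + 70.7 + 59.1 + 56.6)/8 = 63.3625
Deviations from mean: 3.4375, 6.0375, -6.9625, -3.0625, 4.2375, 7.3375, -4.2625, -6.7625
Numerator Σ_{t=1}^{7}(y_t−ȳ)(y_{t+1}−ȳ) = 15.7048
Denominator Σ(y_t−ȳ)² = 241.8188
r_1 = 15.7048 / 241.8188 = 0.065

0.065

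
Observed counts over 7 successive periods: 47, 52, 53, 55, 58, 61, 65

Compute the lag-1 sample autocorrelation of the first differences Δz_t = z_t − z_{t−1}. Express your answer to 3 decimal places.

First differences Δz: 5, 1, 2, 3, 3, 4
Mean of differences = 3.0000
Numerator Σ(Δz_t−Δz̄)(Δz_{t+1}−Δz̄) = -2.0000
Denominator Σ(Δz_t−Δz̄)² = 10.0000
r_1(Δz) = -2.0000 / 10.0000 = -0.200

-0.200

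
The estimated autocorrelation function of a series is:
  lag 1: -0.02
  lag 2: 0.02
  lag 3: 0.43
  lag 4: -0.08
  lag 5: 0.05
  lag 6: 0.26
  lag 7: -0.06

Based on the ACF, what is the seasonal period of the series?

The largest autocorrelation is r_3 = 0.43, with a weaker echo at lag 6 (0.26); the remaining lags stay at or below 0.05.
The dominant spike at lag 3 indicates a seasonal period of 3.

3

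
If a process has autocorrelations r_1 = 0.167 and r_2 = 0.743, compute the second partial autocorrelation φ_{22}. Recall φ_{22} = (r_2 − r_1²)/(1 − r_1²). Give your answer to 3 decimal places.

0.736

φ_{22} = (r_2 − r_1²) / (1 − r_1²)
r_1² = (0.167)² = 0.027889
Numerator = 0.743 − 0.0279 = 0.7151; denominator = 1 − 0.0279 = 0.9721
φ_{22} = 0.7151 / 0.9721 = 0.736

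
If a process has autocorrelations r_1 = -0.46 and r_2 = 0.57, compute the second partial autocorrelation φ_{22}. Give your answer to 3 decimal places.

0.455

φ_{22} = (r_2 − r_1²) / (1 − r_1²)
r_1² = (-0.46)² = 0.2116
Numerator = 0.57 − 0.2116 = 0.3584; denominator = 1 − 0.2116 = 0.7884
φ_{22} = 0.3584 / 0.7884 = 0.455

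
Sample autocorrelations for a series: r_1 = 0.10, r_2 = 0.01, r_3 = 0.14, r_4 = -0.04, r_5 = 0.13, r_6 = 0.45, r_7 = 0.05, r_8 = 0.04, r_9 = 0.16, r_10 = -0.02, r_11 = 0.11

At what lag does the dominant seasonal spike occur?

6

The largest autocorrelation is r_6 = 0.45; the remaining lags stay at or below 0.16.
The dominant spike at lag 6 indicates a seasonal period of 6.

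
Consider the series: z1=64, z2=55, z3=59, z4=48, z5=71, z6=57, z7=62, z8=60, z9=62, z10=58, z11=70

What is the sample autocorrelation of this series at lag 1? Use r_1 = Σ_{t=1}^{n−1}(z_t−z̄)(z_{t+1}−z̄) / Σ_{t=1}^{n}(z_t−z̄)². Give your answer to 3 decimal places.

-0.457

Mean z̄ = (64 + 55 + 59 + 48 + 71 + 57 + 62 + 60 + 62 + 58 + 70)/11 = 60.5455
Numerator Σ_{t=1}^{10}(z_t−z̄)(z_{t+1}−z̄) = -193.9339
Denominator Σ(z_t−z̄)² = 424.7273
r_1 = -193.9339 / 424.7273 = -0.457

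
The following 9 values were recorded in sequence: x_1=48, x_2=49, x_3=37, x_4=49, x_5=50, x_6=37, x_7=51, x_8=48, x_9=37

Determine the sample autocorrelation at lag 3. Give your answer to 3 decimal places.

0.657

Mean x̄ = (48 + 49 + 37 + 49 + 50 + 37 + 51 + 48 + 37)/9 = 45.1111
Numerator Σ_{t=1}^{6}(x_t−x̄)(x_{t+3}−x̄) = 198.8519
Denominator Σ(x_t−x̄)² = 302.8889
r_3 = 198.8519 / 302.8889 = 0.657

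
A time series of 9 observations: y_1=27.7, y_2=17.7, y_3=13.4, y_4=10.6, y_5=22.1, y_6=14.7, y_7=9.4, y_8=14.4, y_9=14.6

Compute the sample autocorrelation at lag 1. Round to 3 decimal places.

0.041

Mean ȳ = (27.7 + 17.7 + 13.4 + 10.6 + 22.1 + 14.7 + 9.4 + 14.4 + 14.6)/9 = 16.0667
Numerator Σ_{t=1}^{8}(y_t−ȳ)(y_{t+1}−ȳ) = 10.6622
Denominator Σ(y_t−ȳ)² = 262.6400
r_1 = 10.6622 / 262.6400 = 0.041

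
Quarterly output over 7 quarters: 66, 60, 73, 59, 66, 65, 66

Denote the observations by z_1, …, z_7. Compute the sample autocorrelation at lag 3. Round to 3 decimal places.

-0.133

Mean z̄ = (66 + 60 + 73 + 59 + 66 + 65 + 66)/7 = 65.0000
Deviations from mean: 1.0000, -5.0000, 8.0000, -6.0000, 1.0000, 0.0000, 1.0000
Σ(z_t−z̄)(z_{t+3}−z̄) = (-6.0000) + (-5.0000) + (0.0000) + (-6.0000) = -17.0000
Denominator Σ(z_t−z̄)² = 128.0000
r_3 = -17.0000 / 128.0000 = -0.133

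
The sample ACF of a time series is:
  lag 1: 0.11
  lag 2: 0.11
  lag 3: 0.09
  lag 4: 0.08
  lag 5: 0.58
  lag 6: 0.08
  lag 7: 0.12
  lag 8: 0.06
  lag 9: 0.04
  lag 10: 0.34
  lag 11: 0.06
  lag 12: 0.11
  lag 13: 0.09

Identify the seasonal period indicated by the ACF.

The largest autocorrelation is r_5 = 0.58, with a weaker echo at lag 10 (0.34); the remaining lags stay at or below 0.12.
The dominant spike at lag 5 indicates a seasonal period of 5.

5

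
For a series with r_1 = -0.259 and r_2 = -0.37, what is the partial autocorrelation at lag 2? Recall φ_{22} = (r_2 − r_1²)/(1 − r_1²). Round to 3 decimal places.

-0.469

φ_{22} = (r_2 − r_1²) / (1 − r_1²)
r_1² = (-0.259)² = 0.067081
Numerator = -0.37 − 0.0671 = -0.4371; denominator = 1 − 0.0671 = 0.9329
φ_{22} = -0.4371 / 0.9329 = -0.469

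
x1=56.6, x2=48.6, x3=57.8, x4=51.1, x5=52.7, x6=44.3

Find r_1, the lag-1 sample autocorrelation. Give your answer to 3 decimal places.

Mean x̄ = (56.6 + 48.6 + 57.8 + 51.1 + 52.7 + 44.3)/6 = 51.8500
Numerator Σ_{t=1}^{5}(x_t−x̄)(x_{t+1}−x̄) = -46.2925
Denominator Σ(x_t−x̄)² = 126.8150
r_1 = -46.2925 / 126.8150 = -0.365

-0.365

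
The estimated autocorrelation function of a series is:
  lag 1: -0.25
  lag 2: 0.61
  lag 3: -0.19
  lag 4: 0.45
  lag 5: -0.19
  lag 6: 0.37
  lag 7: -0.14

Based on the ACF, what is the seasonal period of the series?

The largest autocorrelation is r_2 = 0.61, with weaker echoes at lags 4 (0.45) and 6 (0.37); the remaining lags stay at or below -0.14.
The dominant spike at lag 2 indicates a seasonal period of 2.

2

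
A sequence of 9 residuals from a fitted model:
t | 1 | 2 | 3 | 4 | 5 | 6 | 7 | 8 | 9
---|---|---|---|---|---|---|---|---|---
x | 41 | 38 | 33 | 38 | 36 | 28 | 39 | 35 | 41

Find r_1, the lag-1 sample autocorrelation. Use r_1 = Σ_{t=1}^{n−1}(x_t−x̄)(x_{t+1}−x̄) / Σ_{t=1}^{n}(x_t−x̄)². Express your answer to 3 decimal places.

Mean x̄ = (41 + 38 + 33 + 38 + 36 + 28 + 39 + 35 + 41)/9 = 36.5556
Numerator Σ_{t=1}^{8}(x_t−x̄)(x_{t+1}−x̄) = -31.5309
Denominator Σ(x_t−x̄)² = 138.2222
r_1 = -31.5309 / 138.2222 = -0.228

-0.228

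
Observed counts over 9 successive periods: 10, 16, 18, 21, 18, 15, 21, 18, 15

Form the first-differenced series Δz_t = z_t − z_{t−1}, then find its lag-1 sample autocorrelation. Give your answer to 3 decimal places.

-0.090

First differences Δz: 6, 2, 3, -3, -3, 6, -3, -3
Mean of differences = 0.6250
Numerator Σ(Δz_t−Δz̄)(Δz_{t+1}−Δz̄) = -10.6406
Denominator Σ(Δz_t−Δz̄)² = 117.8750
r_1(Δz) = -10.6406 / 117.8750 = -0.090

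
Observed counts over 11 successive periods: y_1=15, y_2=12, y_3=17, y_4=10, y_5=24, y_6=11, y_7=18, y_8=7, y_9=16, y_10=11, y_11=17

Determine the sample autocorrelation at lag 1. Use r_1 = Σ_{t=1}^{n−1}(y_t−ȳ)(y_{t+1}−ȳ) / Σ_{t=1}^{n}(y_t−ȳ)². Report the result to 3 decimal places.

-0.709

Mean ȳ = (15 + 12 + 17 + 10 + 24 + 11 + 18 + 7 + 16 + 11 + 17)/11 = 14.3636
Numerator Σ_{t=1}^{10}(y_t−ȳ)(y_{t+1}−ȳ) = -159.1322
Denominator Σ(y_t−ȳ)² = 224.5455
r_1 = -159.1322 / 224.5455 = -0.709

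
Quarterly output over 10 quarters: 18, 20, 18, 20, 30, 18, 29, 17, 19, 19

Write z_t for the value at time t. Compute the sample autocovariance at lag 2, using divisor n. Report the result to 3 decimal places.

6.312

Mean z̄ = (18 + 20 + 18 + 20 + 30 + 18 + 29 + 17 + 19 + 19)/10 = 20.8000
Σ_{t=1}^{8}(z_t−z̄)(z_{t+2}−z̄) = 63.1200
γ_2 = 63.1200 / 10 = 6.312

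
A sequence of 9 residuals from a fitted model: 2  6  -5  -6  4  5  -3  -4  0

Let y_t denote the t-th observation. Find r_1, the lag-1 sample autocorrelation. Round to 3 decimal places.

Mean ȳ = (2 + 6 − 5 − 6 + 4 + 5 − 3 − 4 + 0)/9 = -0.1111
Numerator Σ_{t=1}^{8}(y_t−ȳ)(y_{t+1}−ȳ) = 4.6543
Denominator Σ(y_t−ȳ)² = 166.8889
r_1 = 4.6543 / 166.8889 = 0.028

0.028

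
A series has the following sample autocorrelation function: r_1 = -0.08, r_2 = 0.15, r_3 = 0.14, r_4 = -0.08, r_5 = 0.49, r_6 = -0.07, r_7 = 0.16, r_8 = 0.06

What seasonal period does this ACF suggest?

5

The largest autocorrelation is r_5 = 0.49; the remaining lags stay at or below 0.16.
The dominant spike at lag 5 indicates a seasonal period of 5.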